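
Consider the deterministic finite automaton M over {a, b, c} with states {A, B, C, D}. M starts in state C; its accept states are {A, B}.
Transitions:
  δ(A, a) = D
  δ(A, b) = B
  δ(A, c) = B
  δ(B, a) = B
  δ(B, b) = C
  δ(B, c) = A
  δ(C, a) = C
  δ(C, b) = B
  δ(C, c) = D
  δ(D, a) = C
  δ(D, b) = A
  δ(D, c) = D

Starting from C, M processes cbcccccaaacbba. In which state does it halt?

C

C --c--> D
D --b--> A
A --c--> B
B --c--> A
A --c--> B
B --c--> A
A --c--> B
B --a--> B
B --a--> B
B --a--> B
B --c--> A
A --b--> B
B --b--> C
C --a--> C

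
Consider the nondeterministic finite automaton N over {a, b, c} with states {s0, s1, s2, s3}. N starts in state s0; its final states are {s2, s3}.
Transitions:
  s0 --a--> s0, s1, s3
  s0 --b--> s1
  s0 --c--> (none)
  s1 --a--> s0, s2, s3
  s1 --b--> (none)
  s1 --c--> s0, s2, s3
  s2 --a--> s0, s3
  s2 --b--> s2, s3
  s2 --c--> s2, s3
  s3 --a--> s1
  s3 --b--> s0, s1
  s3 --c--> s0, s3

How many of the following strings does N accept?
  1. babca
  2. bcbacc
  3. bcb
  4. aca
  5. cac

babca: accepted
bcbacc: accepted
bcb: accepted
aca: accepted
cac: rejected

4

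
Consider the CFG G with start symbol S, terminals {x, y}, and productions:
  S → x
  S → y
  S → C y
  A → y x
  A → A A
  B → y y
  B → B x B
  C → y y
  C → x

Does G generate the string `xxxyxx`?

no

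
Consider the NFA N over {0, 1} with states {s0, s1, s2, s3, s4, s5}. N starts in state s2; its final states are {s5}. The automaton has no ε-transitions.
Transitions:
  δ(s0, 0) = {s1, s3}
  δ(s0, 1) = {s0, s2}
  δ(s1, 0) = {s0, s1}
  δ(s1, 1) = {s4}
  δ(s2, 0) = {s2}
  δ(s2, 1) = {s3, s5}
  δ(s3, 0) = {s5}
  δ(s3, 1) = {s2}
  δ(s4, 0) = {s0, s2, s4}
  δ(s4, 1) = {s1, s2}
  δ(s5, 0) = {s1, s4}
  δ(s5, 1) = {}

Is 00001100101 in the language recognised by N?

Start: {s2}
read 0: {s2}
read 0: {s2}
read 0: {s2}
read 0: {s2}
read 1: {s3, s5}
read 1: {s2}
read 0: {s2}
read 0: {s2}
read 1: {s3, s5}
read 0: {s1, s4, s5}
read 1: {s1, s2, s4}
Reachable ∩ accepting = {} — empty.

rejected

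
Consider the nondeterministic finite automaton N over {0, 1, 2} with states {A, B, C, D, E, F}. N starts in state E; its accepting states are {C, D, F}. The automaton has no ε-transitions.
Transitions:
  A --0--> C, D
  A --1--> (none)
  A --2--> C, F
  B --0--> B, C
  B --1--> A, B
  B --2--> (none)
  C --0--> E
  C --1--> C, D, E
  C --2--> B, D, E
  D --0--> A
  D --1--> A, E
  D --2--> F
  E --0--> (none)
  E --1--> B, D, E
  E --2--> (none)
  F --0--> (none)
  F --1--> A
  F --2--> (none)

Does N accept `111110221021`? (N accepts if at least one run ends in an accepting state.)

Start: {E}
read 1: {B, D, E}
read 1: {A, B, D, E}
read 1: {A, B, D, E}
read 1: {A, B, D, E}
read 1: {A, B, D, E}
read 0: {A, B, C, D}
read 2: {B, C, D, E, F}
read 2: {B, D, E, F}
read 1: {A, B, D, E}
read 0: {A, B, C, D}
read 2: {B, C, D, E, F}
read 1: {A, B, C, D, E}
Reachable ∩ accepting = {C, D} — nonempty.

accepted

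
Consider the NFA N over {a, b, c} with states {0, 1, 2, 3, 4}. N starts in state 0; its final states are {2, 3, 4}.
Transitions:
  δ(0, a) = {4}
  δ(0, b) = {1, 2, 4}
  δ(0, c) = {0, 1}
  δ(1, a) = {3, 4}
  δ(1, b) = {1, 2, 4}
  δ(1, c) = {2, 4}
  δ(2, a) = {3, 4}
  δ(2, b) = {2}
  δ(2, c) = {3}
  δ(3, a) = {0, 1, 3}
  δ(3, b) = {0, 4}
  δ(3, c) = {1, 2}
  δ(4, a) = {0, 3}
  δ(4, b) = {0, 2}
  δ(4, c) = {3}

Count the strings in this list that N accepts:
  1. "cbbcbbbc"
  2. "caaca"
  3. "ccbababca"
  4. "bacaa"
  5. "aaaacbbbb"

5

"cbbcbbbc": accepted
"caaca": accepted
"ccbababca": accepted
"bacaa": accepted
"aaaacbbbb": accepted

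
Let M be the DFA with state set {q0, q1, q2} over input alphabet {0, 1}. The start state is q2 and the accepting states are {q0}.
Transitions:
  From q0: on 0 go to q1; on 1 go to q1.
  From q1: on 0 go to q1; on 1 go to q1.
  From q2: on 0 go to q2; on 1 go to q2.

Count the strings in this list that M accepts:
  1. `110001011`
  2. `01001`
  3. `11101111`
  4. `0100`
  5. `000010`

0

`110001011`: rejected
`01001`: rejected
`11101111`: rejected
`0100`: rejected
`000010`: rejected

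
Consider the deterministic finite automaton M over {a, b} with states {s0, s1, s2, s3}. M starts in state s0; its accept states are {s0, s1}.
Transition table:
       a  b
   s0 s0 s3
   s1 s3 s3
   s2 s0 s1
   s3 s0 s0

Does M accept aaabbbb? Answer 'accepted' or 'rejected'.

s0 --a--> s0
s0 --a--> s0
s0 --a--> s0
s0 --b--> s3
s3 --b--> s0
s0 --b--> s3
s3 --b--> s0
End in state s0, which is an accepting state.

accepted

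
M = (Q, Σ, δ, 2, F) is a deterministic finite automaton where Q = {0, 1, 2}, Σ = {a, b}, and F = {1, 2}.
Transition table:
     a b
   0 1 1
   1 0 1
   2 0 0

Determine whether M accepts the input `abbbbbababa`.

rejected

2 --a--> 0
0 --b--> 1
1 --b--> 1
1 --b--> 1
1 --b--> 1
1 --b--> 1
1 --a--> 0
0 --b--> 1
1 --a--> 0
0 --b--> 1
1 --a--> 0
End in state 0, which is not an accepting state.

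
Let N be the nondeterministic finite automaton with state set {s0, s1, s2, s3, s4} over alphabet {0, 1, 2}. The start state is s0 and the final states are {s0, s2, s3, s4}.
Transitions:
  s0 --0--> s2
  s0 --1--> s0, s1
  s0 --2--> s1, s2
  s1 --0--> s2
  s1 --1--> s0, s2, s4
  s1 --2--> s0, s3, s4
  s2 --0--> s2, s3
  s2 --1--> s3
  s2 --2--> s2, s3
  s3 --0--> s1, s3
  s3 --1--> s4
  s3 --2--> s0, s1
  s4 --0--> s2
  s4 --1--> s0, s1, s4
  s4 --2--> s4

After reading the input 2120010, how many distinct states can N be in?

3

Start: {s0}
read 2: {s1, s2}
read 1: {s0, s2, s3, s4}
read 2: {s0, s1, s2, s3, s4}
read 0: {s1, s2, s3}
read 0: {s1, s2, s3}
read 1: {s0, s2, s3, s4}
read 0: {s1, s2, s3}
Final reachable set {s1, s2, s3} has 3 states.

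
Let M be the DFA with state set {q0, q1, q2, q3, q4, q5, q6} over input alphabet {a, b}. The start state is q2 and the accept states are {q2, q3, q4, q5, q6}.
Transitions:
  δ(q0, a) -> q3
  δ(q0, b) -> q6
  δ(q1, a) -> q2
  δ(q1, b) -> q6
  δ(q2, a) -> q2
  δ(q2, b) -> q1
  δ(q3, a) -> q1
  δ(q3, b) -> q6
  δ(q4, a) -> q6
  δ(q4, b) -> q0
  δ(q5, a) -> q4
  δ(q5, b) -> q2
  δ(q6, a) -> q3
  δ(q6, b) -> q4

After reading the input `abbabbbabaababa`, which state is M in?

q3

q2 --a--> q2
q2 --b--> q1
q1 --b--> q6
q6 --a--> q3
q3 --b--> q6
q6 --b--> q4
q4 --b--> q0
q0 --a--> q3
q3 --b--> q6
q6 --a--> q3
q3 --a--> q1
q1 --b--> q6
q6 --a--> q3
q3 --b--> q6
q6 --a--> q3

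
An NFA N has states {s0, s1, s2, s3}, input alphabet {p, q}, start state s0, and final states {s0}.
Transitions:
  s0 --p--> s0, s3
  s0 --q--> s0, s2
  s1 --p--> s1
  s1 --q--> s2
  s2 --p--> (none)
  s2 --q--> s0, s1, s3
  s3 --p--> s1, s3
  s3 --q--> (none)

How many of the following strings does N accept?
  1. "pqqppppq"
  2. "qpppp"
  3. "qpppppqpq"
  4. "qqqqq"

"pqqppppq": accepted
"qpppp": accepted
"qpppppqpq": accepted
"qqqqq": accepted

4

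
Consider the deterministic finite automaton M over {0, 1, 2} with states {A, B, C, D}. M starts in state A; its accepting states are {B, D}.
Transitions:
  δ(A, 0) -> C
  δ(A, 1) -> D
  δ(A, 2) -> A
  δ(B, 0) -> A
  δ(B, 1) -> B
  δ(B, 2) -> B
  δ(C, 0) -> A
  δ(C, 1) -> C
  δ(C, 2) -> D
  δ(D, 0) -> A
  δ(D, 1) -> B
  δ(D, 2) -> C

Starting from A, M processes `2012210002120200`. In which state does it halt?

A --2--> A
A --0--> C
C --1--> C
C --2--> D
D --2--> C
C --1--> C
C --0--> A
A --0--> C
C --0--> A
A --2--> A
A --1--> D
D --2--> C
C --0--> A
A --2--> A
A --0--> C
C --0--> A

A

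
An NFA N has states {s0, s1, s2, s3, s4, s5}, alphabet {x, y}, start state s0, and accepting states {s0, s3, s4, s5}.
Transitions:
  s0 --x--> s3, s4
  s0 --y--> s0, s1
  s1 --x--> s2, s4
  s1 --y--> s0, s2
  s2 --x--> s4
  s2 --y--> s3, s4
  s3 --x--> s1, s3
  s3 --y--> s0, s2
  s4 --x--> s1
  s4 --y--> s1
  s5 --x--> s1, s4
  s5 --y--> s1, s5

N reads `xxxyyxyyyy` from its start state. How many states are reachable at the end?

Start: {s0}
read x: {s3, s4}
read x: {s1, s3}
read x: {s1, s2, s3, s4}
read y: {s0, s1, s2, s3, s4}
read y: {s0, s1, s2, s3, s4}
read x: {s1, s2, s3, s4}
read y: {s0, s1, s2, s3, s4}
read y: {s0, s1, s2, s3, s4}
read y: {s0, s1, s2, s3, s4}
read y: {s0, s1, s2, s3, s4}
Final reachable set {s0, s1, s2, s3, s4} has 5 states.

5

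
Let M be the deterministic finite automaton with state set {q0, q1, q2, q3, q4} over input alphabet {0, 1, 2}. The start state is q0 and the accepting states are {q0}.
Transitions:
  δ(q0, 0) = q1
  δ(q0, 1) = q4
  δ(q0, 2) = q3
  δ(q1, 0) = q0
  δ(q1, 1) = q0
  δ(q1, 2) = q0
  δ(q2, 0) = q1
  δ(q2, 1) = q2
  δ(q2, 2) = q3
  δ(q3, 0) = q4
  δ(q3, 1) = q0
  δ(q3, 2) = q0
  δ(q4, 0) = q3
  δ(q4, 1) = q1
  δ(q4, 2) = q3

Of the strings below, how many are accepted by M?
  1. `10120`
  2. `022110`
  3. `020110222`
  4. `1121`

`10120`: rejected
`022110`: rejected
`020110222`: accepted
`1121`: rejected

1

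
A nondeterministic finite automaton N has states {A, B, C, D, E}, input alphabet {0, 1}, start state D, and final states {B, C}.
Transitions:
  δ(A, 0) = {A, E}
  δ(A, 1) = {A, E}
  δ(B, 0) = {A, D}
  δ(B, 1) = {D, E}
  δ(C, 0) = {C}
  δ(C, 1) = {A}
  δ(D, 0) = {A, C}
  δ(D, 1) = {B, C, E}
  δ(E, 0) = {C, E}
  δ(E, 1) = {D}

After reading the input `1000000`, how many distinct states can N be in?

3

Start: {D}
read 1: {B, C, E}
read 0: {A, C, D, E}
read 0: {A, C, E}
read 0: {A, C, E}
read 0: {A, C, E}
read 0: {A, C, E}
read 0: {A, C, E}
Final reachable set {A, C, E} has 3 states.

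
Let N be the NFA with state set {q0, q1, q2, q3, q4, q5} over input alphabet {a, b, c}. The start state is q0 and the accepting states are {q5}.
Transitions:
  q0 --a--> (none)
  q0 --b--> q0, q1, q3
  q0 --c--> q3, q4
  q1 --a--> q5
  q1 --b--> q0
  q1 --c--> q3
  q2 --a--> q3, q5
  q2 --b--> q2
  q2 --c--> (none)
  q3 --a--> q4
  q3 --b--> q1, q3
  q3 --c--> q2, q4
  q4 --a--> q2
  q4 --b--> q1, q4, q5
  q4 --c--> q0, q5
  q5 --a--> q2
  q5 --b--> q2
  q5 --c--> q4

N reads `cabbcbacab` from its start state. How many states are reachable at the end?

Start: {q0}
read c: {q3, q4}
read a: {q2, q4}
read b: {q1, q2, q4, q5}
read b: {q0, q1, q2, q4, q5}
read c: {q0, q3, q4, q5}
read b: {q0, q1, q2, q3, q4, q5}
read a: {q2, q3, q4, q5}
read c: {q0, q2, q4, q5}
read a: {q2, q3, q5}
read b: {q1, q2, q3}
Final reachable set {q1, q2, q3} has 3 states.

3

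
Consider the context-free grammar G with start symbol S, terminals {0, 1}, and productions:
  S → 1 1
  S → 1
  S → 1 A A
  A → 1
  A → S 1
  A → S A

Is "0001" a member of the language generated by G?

no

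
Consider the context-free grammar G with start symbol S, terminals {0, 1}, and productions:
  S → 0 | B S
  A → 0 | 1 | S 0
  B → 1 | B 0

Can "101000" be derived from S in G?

S ⇒ BS ⇒ B0S ⇒ 10S ⇒ 10BS ⇒ 10B0S ⇒ 10B00S ⇒ 10100S ⇒ 101000

yes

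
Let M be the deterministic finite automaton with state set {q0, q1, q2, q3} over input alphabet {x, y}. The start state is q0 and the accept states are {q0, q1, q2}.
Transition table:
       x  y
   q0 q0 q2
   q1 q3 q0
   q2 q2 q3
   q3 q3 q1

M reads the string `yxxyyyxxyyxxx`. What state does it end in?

q0 --y--> q2
q2 --x--> q2
q2 --x--> q2
q2 --y--> q3
q3 --y--> q1
q1 --y--> q0
q0 --x--> q0
q0 --x--> q0
q0 --y--> q2
q2 --y--> q3
q3 --x--> q3
q3 --x--> q3
q3 --x--> q3

q3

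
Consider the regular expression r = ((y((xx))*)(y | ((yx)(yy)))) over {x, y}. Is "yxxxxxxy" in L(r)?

Split as yxxxxxx·y: (y((xx))*) matches yxxxxxx and (y|((yx)(yy))) matches y.

yes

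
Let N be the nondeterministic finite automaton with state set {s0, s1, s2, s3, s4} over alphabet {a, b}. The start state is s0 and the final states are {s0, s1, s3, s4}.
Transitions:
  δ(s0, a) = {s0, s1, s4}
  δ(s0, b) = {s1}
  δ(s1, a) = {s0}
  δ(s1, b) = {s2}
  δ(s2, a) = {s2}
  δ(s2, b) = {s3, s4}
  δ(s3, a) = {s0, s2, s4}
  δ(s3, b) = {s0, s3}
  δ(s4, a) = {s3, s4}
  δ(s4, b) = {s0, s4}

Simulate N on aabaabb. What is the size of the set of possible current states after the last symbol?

Start: {s0}
read a: {s0, s1, s4}
read a: {s0, s1, s3, s4}
read b: {s0, s1, s2, s3, s4}
read a: {s0, s1, s2, s3, s4}
read a: {s0, s1, s2, s3, s4}
read b: {s0, s1, s2, s3, s4}
read b: {s0, s1, s2, s3, s4}
Final reachable set {s0, s1, s2, s3, s4} has 5 states.

5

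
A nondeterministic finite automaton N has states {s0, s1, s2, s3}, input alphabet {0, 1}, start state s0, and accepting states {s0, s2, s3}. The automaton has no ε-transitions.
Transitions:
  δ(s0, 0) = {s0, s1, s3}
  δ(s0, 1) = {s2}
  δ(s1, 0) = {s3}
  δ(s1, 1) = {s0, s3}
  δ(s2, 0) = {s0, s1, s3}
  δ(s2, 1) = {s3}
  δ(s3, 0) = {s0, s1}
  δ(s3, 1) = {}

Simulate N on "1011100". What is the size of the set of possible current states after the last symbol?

Start: {s0}
read 1: {s2}
read 0: {s0, s1, s3}
read 1: {s0, s2, s3}
read 1: {s2, s3}
read 1: {s3}
read 0: {s0, s1}
read 0: {s0, s1, s3}
Final reachable set {s0, s1, s3} has 3 states.

3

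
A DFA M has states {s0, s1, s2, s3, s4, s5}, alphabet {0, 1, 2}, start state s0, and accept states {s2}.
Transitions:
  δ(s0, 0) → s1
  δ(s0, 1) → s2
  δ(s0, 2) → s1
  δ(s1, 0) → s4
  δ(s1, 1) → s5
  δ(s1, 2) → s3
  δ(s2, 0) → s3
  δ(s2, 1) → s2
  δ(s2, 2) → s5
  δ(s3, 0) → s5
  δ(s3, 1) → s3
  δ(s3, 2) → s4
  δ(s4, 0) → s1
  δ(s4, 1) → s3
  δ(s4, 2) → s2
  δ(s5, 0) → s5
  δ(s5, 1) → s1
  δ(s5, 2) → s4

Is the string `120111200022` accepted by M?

accepted

s0 --1--> s2
s2 --2--> s5
s5 --0--> s5
s5 --1--> s1
s1 --1--> s5
s5 --1--> s1
s1 --2--> s3
s3 --0--> s5
s5 --0--> s5
s5 --0--> s5
s5 --2--> s4
s4 --2--> s2
End in state s2, which is an accepting state.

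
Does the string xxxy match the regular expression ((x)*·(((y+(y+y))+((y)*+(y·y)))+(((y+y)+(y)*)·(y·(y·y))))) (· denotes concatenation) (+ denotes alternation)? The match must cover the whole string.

yes

Split as xxx·y: (x)* matches xxx and (((y+(y+y))+((y)*+(y·y)))+(((y+y)+(y)*)·(y·(y·y)))) matches y.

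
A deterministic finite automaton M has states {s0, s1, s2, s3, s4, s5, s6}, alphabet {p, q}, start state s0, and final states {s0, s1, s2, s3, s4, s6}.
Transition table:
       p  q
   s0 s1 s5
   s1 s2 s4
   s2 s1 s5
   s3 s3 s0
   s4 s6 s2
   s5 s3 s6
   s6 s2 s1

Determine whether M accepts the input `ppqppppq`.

s0 --p--> s1
s1 --p--> s2
s2 --q--> s5
s5 --p--> s3
s3 --p--> s3
s3 --p--> s3
s3 --p--> s3
s3 --q--> s0
End in state s0, which is an accepting state.

accepted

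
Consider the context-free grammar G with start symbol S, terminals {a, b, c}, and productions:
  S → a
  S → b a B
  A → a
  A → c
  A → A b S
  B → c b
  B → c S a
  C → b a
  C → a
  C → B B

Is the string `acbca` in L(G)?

no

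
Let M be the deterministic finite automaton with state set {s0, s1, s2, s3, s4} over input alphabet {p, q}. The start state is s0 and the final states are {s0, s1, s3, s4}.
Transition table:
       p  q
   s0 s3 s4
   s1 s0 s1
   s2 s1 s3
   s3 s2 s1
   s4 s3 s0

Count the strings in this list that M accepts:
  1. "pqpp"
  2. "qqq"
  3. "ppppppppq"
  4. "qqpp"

3

"pqpp": accepted
"qqq": accepted
"ppppppppq": accepted
"qqpp": rejected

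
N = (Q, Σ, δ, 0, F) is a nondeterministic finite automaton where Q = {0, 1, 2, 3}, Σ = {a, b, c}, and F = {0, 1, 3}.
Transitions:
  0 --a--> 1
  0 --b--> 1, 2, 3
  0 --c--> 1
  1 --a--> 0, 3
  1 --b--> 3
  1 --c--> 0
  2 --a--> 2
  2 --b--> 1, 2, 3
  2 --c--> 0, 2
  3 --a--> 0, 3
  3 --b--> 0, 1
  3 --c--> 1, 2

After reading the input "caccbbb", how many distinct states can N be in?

4

Start: {0}
read c: {1}
read a: {0, 3}
read c: {1, 2}
read c: {0, 2}
read b: {1, 2, 3}
read b: {0, 1, 2, 3}
read b: {0, 1, 2, 3}
Final reachable set {0, 1, 2, 3} has 4 states.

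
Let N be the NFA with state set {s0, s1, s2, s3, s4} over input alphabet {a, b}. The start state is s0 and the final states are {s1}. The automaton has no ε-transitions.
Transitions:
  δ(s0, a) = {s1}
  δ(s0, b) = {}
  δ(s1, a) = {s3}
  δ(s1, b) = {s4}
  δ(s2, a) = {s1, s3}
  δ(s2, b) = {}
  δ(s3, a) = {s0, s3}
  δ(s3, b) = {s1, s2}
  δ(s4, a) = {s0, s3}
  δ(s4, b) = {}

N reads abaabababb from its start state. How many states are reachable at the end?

Start: {s0}
read a: {s1}
read b: {s4}
read a: {s0, s3}
read a: {s0, s1, s3}
read b: {s1, s2, s4}
read a: {s0, s1, s3}
read b: {s1, s2, s4}
read a: {s0, s1, s3}
read b: {s1, s2, s4}
read b: {s4}
Final reachable set {s4} has 1 state.

1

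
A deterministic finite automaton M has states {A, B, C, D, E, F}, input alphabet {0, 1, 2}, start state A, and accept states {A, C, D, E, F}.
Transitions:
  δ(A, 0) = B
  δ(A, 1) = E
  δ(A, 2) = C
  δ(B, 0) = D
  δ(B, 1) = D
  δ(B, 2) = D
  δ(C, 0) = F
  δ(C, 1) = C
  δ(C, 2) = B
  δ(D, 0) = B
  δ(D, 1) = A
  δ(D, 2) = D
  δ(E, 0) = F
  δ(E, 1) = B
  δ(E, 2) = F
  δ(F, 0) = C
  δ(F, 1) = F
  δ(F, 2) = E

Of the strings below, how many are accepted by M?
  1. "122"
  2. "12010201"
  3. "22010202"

"122": accepted
"12010201": accepted
"22010202": accepted

3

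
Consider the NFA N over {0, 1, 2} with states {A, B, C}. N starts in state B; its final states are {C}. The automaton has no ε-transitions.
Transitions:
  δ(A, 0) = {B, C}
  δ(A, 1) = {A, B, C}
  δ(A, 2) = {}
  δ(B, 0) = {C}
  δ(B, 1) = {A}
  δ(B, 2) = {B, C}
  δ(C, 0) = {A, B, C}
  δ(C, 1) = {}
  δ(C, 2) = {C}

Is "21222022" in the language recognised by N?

rejected

Start: {B}
read 2: {B, C}
read 1: {A}
read 2: {}
The reachable set is empty and stays empty for the remaining 5 symbols.
Reachable ∩ accepting = {} — empty.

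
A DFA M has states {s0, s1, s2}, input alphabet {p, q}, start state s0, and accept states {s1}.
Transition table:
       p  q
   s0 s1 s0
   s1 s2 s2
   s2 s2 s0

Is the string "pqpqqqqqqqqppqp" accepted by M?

s0 --p--> s1
s1 --q--> s2
s2 --p--> s2
s2 --q--> s0
s0 --q--> s0
s0 --q--> s0
s0 --q--> s0
s0 --q--> s0
s0 --q--> s0
s0 --q--> s0
s0 --q--> s0
s0 --p--> s1
s1 --p--> s2
s2 --q--> s0
s0 --p--> s1
End in state s1, which is an accepting state.

accepted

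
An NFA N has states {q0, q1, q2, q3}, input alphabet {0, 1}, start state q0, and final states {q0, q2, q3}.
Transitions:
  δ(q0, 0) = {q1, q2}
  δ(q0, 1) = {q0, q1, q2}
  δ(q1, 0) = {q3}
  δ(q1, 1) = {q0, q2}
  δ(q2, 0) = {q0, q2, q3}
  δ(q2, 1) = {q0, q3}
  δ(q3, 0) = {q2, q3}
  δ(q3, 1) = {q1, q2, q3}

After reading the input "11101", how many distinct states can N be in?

4

Start: {q0}
read 1: {q0, q1, q2}
read 1: {q0, q1, q2, q3}
read 1: {q0, q1, q2, q3}
read 0: {q0, q1, q2, q3}
read 1: {q0, q1, q2, q3}
Final reachable set {q0, q1, q2, q3} has 4 states.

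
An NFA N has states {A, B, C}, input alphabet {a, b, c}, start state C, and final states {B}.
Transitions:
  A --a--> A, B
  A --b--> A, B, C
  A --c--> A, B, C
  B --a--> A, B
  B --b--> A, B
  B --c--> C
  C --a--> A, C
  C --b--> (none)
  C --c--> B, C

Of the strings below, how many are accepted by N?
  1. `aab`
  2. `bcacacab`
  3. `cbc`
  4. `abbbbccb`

3

`aab`: accepted
`bcacacab`: rejected
`cbc`: accepted
`abbbbccb`: accepted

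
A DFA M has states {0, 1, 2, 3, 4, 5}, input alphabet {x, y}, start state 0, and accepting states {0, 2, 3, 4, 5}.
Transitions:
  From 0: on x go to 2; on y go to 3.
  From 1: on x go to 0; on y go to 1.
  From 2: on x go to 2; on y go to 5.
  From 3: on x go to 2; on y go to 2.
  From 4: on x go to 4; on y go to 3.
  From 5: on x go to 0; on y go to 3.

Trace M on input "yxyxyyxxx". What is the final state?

2

0 --y--> 3
3 --x--> 2
2 --y--> 5
5 --x--> 0
0 --y--> 3
3 --y--> 2
2 --x--> 2
2 --x--> 2
2 --x--> 2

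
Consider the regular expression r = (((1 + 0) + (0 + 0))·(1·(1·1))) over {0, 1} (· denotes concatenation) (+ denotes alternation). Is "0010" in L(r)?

No split of 0010 into u·v has ((1+0)+(0+0)) matching u and (1·(1·1)) matching v.

no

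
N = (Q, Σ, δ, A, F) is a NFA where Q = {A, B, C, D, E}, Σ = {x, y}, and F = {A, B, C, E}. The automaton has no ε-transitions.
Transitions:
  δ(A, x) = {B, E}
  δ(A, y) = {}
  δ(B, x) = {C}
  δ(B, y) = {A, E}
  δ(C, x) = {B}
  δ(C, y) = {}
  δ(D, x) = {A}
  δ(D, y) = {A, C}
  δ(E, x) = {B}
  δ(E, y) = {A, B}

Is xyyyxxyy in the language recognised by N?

accepted

Start: {A}
read x: {B, E}
read y: {A, B, E}
read y: {A, B, E}
read y: {A, B, E}
read x: {B, C, E}
read x: {B, C}
read y: {A, E}
read y: {A, B}
Reachable ∩ accepting = {A, B} — nonempty.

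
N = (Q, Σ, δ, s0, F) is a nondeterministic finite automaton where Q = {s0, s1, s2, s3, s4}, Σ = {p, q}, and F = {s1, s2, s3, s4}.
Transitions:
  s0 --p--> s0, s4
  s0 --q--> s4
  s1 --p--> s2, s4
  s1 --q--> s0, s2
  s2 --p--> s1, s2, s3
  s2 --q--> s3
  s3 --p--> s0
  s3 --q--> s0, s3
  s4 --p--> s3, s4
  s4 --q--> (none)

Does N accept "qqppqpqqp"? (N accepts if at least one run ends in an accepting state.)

rejected

Start: {s0}
read q: {s4}
read q: {}
The reachable set is empty and stays empty for the remaining 7 symbols.
Reachable ∩ accepting = {} — empty.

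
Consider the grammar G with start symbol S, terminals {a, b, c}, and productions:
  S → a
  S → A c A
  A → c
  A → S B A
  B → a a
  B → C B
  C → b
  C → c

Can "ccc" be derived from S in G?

yes

S ⇒ AcA ⇒ ccA ⇒ ccc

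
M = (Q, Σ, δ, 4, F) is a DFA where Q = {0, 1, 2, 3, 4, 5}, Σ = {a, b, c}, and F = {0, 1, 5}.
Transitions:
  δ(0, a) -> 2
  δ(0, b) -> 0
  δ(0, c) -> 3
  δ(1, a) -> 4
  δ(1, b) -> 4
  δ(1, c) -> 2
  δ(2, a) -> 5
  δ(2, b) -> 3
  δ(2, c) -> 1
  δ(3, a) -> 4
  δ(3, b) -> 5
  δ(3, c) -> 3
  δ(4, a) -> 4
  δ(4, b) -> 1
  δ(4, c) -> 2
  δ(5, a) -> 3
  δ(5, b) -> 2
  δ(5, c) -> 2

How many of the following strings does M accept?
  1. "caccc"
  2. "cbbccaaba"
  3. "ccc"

0

"caccc": rejected
"cbbccaaba": rejected
"ccc": rejected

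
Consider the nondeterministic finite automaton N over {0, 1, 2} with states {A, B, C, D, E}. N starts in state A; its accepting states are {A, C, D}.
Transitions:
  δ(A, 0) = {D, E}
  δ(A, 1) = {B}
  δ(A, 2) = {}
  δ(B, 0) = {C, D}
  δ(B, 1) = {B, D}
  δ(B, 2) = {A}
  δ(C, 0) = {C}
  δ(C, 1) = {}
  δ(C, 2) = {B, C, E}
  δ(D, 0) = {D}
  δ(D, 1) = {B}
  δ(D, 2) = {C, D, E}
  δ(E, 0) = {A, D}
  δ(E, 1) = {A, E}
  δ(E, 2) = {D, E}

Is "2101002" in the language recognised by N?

Start: {A}
read 2: {}
The reachable set is empty and stays empty for the remaining 6 symbols.
Reachable ∩ accepting = {} — empty.

rejected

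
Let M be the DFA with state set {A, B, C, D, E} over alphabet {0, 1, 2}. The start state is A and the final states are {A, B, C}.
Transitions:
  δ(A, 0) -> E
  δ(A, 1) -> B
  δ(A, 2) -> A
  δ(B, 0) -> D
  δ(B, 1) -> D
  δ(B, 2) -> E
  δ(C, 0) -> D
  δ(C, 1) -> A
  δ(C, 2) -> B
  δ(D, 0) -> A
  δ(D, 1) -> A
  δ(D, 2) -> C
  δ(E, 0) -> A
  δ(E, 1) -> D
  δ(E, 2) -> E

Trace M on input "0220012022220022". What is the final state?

A --0--> E
E --2--> E
E --2--> E
E --0--> A
A --0--> E
E --1--> D
D --2--> C
C --0--> D
D --2--> C
C --2--> B
B --2--> E
E --2--> E
E --0--> A
A --0--> E
E --2--> E
E --2--> E

E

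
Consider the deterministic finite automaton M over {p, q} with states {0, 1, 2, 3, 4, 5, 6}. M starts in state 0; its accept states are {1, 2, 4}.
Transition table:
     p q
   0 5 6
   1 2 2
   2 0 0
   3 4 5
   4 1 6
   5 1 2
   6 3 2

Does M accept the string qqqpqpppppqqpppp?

accepted

0 --q--> 6
6 --q--> 2
2 --q--> 0
0 --p--> 5
5 --q--> 2
2 --p--> 0
0 --p--> 5
5 --p--> 1
1 --p--> 2
2 --p--> 0
0 --q--> 6
6 --q--> 2
2 --p--> 0
0 --p--> 5
5 --p--> 1
1 --p--> 2
End in state 2, which is an accepting state.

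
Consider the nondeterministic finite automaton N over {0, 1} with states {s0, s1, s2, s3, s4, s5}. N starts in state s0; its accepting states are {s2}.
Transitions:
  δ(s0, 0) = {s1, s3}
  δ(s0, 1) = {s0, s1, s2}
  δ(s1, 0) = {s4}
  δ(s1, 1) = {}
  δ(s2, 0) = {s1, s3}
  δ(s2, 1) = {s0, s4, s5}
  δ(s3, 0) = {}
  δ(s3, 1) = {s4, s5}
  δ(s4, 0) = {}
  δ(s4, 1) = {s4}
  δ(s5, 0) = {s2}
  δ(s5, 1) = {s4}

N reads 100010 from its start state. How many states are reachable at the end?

0

Start: {s0}
read 1: {s0, s1, s2}
read 0: {s1, s3, s4}
read 0: {s4}
read 0: {}
The reachable set is empty and stays empty for the remaining 2 symbols.
Final reachable set {} has 0 states.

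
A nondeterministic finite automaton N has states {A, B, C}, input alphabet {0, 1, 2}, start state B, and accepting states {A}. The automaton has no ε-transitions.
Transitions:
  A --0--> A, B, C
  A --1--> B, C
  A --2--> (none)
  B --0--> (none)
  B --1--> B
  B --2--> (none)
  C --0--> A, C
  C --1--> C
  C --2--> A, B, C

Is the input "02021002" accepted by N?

Start: {B}
read 0: {}
The reachable set is empty and stays empty for the remaining 7 symbols.
Reachable ∩ accepting = {} — empty.

rejected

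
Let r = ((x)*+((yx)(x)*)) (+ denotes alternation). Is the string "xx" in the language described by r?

yes

The left alternative (x)* matches xx.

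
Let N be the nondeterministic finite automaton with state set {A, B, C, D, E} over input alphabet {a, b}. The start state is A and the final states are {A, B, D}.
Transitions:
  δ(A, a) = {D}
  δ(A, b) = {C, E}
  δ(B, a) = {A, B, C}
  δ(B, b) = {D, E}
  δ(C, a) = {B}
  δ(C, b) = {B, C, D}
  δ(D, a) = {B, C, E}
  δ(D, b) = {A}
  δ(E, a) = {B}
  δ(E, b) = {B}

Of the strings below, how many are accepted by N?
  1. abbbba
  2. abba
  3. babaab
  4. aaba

abbbba: accepted
abba: accepted
babaab: accepted
aaba: accepted

4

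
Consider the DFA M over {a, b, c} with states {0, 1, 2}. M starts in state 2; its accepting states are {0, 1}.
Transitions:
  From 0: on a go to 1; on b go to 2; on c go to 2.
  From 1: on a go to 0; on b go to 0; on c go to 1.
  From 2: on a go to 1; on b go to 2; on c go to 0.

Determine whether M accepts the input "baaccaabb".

rejected

2 --b--> 2
2 --a--> 1
1 --a--> 0
0 --c--> 2
2 --c--> 0
0 --a--> 1
1 --a--> 0
0 --b--> 2
2 --b--> 2
End in state 2, which is not an accepting state.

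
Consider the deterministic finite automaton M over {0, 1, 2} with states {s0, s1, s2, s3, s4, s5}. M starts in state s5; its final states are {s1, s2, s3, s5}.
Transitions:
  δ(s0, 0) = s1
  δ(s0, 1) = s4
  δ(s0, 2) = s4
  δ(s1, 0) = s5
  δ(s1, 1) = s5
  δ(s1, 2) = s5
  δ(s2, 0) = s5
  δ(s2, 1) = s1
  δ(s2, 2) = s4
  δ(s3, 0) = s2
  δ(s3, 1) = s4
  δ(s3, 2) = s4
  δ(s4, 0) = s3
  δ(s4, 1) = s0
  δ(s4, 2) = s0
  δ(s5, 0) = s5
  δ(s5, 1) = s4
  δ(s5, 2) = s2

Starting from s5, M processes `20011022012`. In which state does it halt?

s0

s5 --2--> s2
s2 --0--> s5
s5 --0--> s5
s5 --1--> s4
s4 --1--> s0
s0 --0--> s1
s1 --2--> s5
s5 --2--> s2
s2 --0--> s5
s5 --1--> s4
s4 --2--> s0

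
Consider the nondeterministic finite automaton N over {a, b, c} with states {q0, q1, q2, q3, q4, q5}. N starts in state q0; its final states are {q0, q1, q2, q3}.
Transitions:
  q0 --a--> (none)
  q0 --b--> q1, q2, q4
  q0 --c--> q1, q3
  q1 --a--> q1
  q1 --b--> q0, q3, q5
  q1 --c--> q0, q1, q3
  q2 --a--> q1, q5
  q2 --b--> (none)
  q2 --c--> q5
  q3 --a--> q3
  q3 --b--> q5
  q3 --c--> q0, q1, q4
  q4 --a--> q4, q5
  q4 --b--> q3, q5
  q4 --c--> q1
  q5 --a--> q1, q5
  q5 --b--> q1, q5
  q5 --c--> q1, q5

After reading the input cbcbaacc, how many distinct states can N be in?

5

Start: {q0}
read c: {q1, q3}
read b: {q0, q3, q5}
read c: {q0, q1, q3, q4, q5}
read b: {q0, q1, q2, q3, q4, q5}
read a: {q1, q3, q4, q5}
read a: {q1, q3, q4, q5}
read c: {q0, q1, q3, q4, q5}
read c: {q0, q1, q3, q4, q5}
Final reachable set {q0, q1, q3, q4, q5} has 5 states.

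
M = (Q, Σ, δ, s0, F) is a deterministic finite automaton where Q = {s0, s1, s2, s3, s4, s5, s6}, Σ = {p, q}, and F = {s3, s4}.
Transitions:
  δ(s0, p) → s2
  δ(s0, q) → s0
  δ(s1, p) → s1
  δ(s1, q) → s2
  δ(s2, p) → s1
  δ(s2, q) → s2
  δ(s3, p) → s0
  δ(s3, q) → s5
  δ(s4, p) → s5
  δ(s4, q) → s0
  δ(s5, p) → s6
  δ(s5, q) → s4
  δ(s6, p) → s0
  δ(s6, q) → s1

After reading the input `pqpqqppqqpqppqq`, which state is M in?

s2

s0 --p--> s2
s2 --q--> s2
s2 --p--> s1
s1 --q--> s2
s2 --q--> s2
s2 --p--> s1
s1 --p--> s1
s1 --q--> s2
s2 --q--> s2
s2 --p--> s1
s1 --q--> s2
s2 --p--> s1
s1 --p--> s1
s1 --q--> s2
s2 --q--> s2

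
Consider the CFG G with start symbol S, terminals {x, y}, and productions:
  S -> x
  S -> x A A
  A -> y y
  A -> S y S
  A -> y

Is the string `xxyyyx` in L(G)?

no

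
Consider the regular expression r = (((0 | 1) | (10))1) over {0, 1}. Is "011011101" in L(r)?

no

No split of 011011101 into u·v has ((0|1)|(10)) matching u and 1 matching v.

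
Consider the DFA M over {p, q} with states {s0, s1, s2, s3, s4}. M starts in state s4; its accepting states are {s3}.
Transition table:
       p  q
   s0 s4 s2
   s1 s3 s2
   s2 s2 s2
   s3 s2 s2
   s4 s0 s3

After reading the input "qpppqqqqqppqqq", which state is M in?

s2

s4 --q--> s3
s3 --p--> s2
s2 --p--> s2
s2 --p--> s2
s2 --q--> s2
s2 --q--> s2
s2 --q--> s2
s2 --q--> s2
s2 --q--> s2
s2 --p--> s2
s2 --p--> s2
s2 --q--> s2
s2 --q--> s2
s2 --q--> s2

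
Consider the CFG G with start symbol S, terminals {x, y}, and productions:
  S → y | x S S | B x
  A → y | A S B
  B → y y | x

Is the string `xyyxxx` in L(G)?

S ⇒ xSS ⇒ xBxS ⇒ xyyxS ⇒ xyyxBx ⇒ xyyxxx

yes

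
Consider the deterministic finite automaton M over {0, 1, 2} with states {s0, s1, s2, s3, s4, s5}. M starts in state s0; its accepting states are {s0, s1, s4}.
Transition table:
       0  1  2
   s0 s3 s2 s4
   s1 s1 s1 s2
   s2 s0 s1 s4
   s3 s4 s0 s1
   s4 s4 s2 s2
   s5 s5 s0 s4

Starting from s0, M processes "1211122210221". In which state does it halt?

s0 --1--> s2
s2 --2--> s4
s4 --1--> s2
s2 --1--> s1
s1 --1--> s1
s1 --2--> s2
s2 --2--> s4
s4 --2--> s2
s2 --1--> s1
s1 --0--> s1
s1 --2--> s2
s2 --2--> s4
s4 --1--> s2

s2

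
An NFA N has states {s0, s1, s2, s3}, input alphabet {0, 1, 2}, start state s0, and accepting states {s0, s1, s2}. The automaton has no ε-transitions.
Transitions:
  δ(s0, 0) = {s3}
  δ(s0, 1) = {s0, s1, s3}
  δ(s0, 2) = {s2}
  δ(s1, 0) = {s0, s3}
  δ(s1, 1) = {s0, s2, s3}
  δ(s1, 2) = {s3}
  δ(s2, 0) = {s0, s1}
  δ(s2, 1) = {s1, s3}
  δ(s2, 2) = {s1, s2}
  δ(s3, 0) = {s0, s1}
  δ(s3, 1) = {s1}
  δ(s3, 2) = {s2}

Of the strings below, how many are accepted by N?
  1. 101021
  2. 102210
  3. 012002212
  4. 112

4

101021: accepted
102210: accepted
012002212: accepted
112: accepted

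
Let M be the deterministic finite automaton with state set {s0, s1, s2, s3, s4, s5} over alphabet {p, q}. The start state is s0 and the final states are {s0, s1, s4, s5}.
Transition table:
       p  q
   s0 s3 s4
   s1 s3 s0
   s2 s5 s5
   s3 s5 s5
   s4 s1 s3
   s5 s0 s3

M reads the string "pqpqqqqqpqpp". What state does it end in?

s3

s0 --p--> s3
s3 --q--> s5
s5 --p--> s0
s0 --q--> s4
s4 --q--> s3
s3 --q--> s5
s5 --q--> s3
s3 --q--> s5
s5 --p--> s0
s0 --q--> s4
s4 --p--> s1
s1 --p--> s3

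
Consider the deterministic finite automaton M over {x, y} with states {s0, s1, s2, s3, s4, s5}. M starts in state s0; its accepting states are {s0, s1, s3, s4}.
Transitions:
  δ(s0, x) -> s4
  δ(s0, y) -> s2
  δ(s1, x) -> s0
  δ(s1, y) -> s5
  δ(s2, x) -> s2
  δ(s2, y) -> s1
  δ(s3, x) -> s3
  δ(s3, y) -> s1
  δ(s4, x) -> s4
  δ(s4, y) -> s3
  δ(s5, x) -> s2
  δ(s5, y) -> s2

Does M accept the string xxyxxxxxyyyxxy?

s0 --x--> s4
s4 --x--> s4
s4 --y--> s3
s3 --x--> s3
s3 --x--> s3
s3 --x--> s3
s3 --x--> s3
s3 --x--> s3
s3 --y--> s1
s1 --y--> s5
s5 --y--> s2
s2 --x--> s2
s2 --x--> s2
s2 --y--> s1
End in state s1, which is an accepting state.

accepted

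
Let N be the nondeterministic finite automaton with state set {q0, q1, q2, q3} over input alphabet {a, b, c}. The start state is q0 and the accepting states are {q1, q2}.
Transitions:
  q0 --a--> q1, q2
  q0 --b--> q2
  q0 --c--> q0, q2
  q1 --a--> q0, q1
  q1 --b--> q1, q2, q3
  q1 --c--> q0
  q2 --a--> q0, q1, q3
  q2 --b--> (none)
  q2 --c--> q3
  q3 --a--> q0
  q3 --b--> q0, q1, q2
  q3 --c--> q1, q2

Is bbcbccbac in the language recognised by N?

rejected

Start: {q0}
read b: {q2}
read b: {}
The reachable set is empty and stays empty for the remaining 7 symbols.
Reachable ∩ accepting = {} — empty.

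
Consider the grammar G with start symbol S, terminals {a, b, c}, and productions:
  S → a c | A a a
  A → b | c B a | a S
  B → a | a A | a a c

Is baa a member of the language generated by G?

S ⇒ Aaa ⇒ baa

yes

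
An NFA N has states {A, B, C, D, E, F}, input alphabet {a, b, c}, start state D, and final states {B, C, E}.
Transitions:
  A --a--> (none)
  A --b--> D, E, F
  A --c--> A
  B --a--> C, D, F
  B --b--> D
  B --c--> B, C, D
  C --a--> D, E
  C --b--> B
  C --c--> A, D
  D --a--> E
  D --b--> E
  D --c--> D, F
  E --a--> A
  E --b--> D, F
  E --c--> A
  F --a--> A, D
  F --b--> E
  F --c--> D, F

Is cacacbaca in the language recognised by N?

Start: {D}
read c: {D, F}
read a: {A, D, E}
read c: {A, D, F}
read a: {A, D, E}
read c: {A, D, F}
read b: {D, E, F}
read a: {A, D, E}
read c: {A, D, F}
read a: {A, D, E}
Reachable ∩ accepting = {E} — nonempty.

accepted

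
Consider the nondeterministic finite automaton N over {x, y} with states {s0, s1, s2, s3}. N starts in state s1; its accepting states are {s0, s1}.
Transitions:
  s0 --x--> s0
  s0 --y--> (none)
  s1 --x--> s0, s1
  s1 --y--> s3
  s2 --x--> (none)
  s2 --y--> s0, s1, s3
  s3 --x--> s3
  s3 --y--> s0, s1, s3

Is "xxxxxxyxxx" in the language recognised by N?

rejected

Start: {s1}
read x: {s0, s1}
read x: {s0, s1}
read x: {s0, s1}
read x: {s0, s1}
read x: {s0, s1}
read x: {s0, s1}
read y: {s3}
read x: {s3}
read x: {s3}
read x: {s3}
Reachable ∩ accepting = {} — empty.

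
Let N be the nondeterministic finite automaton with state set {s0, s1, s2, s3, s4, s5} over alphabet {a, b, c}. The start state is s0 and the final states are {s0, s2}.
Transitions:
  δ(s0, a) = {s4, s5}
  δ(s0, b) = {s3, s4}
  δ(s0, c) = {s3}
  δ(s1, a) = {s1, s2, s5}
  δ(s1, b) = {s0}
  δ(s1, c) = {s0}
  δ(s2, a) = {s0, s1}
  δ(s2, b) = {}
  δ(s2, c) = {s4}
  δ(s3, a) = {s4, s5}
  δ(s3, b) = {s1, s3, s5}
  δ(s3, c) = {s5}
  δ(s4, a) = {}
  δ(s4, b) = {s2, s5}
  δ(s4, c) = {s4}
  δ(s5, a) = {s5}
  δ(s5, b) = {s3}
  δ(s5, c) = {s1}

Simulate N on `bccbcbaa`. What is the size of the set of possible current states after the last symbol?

Start: {s0}
read b: {s3, s4}
read c: {s4, s5}
read c: {s1, s4}
read b: {s0, s2, s5}
read c: {s1, s3, s4}
read b: {s0, s1, s2, s3, s5}
read a: {s0, s1, s2, s4, s5}
read a: {s0, s1, s2, s4, s5}
Final reachable set {s0, s1, s2, s4, s5} has 5 states.

5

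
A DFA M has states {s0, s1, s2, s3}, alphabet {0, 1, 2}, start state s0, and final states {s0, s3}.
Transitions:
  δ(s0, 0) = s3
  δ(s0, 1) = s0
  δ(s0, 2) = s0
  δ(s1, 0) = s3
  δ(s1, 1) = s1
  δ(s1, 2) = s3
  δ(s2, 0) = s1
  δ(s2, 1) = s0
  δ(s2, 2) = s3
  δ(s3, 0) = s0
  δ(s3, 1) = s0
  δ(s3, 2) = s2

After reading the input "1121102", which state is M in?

s2

s0 --1--> s0
s0 --1--> s0
s0 --2--> s0
s0 --1--> s0
s0 --1--> s0
s0 --0--> s3
s3 --2--> s2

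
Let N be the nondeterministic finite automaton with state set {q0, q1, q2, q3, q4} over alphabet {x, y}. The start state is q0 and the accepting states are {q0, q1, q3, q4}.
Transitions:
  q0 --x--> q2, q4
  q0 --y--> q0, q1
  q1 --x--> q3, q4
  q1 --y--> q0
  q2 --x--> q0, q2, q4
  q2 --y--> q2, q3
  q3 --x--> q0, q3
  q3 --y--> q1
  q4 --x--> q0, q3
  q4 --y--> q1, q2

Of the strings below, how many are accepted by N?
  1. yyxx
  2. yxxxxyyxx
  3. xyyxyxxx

3

yyxx: accepted
yxxxxyyxx: accepted
xyyxyxxx: accepted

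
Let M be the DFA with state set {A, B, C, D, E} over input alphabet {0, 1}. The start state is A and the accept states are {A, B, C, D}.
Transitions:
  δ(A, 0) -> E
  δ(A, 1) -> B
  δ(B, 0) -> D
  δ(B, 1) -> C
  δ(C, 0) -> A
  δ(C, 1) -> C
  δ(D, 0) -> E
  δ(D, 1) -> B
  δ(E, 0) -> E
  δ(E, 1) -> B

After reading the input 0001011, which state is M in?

A --0--> E
E --0--> E
E --0--> E
E --1--> B
B --0--> D
D --1--> B
B --1--> C

C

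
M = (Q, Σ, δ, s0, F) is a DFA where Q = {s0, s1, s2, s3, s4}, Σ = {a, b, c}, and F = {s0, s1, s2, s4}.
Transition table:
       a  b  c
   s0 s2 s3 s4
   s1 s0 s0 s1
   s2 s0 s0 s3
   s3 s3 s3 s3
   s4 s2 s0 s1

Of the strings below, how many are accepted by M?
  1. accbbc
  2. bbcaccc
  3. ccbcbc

1

accbbc: rejected
bbcaccc: rejected
ccbcbc: accepted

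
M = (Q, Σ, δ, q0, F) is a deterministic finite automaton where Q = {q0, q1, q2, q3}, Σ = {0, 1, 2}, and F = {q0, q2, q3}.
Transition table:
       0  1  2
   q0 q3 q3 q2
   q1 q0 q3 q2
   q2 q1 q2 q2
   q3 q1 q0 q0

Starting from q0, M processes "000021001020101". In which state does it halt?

q3

q0 --0--> q3
q3 --0--> q1
q1 --0--> q0
q0 --0--> q3
q3 --2--> q0
q0 --1--> q3
q3 --0--> q1
q1 --0--> q0
q0 --1--> q3
q3 --0--> q1
q1 --2--> q2
q2 --0--> q1
q1 --1--> q3
q3 --0--> q1
q1 --1--> q3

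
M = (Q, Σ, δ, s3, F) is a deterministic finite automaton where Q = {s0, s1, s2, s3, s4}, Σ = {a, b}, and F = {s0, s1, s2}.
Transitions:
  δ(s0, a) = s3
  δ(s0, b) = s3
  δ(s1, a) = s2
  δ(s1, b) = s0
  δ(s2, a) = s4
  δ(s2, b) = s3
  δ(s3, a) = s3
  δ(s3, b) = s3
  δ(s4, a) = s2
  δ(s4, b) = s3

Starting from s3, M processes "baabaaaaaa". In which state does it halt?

s3 --b--> s3
s3 --a--> s3
s3 --a--> s3
s3 --b--> s3
s3 --a--> s3
s3 --a--> s3
s3 --a--> s3
s3 --a--> s3
s3 --a--> s3
s3 --a--> s3

s3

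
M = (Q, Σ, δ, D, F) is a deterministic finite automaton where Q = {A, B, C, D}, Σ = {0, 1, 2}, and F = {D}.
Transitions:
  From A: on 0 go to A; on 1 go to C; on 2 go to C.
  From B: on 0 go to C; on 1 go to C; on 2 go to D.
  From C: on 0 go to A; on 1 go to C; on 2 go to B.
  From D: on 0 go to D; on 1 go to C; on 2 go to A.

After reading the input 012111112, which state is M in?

D --0--> D
D --1--> C
C --2--> B
B --1--> C
C --1--> C
C --1--> C
C --1--> C
C --1--> C
C --2--> B

B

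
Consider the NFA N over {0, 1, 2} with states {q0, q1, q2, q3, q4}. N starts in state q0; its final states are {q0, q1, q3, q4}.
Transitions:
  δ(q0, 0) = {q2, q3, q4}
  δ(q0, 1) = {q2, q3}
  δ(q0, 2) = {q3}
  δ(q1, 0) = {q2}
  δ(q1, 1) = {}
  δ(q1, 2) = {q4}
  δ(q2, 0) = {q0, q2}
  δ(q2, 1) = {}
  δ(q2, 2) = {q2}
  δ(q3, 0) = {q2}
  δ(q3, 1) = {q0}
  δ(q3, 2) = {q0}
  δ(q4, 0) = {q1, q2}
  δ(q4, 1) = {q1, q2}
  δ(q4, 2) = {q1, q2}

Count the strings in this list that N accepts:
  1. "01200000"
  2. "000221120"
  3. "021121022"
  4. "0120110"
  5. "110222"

"01200000": accepted
"000221120": accepted
"021121022": accepted
"0120110": accepted
"110222": accepted

5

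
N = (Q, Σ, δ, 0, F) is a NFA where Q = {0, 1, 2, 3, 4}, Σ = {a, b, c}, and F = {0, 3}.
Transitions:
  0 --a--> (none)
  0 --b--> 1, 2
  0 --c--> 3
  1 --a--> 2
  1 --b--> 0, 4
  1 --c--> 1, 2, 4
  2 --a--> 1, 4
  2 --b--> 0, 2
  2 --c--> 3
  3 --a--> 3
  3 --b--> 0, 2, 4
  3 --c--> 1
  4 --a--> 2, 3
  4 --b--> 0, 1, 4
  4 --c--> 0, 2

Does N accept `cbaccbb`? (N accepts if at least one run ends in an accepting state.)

accepted

Start: {0}
read c: {3}
read b: {0, 2, 4}
read a: {1, 2, 3, 4}
read c: {0, 1, 2, 3, 4}
read c: {0, 1, 2, 3, 4}
read b: {0, 1, 2, 4}
read b: {0, 1, 2, 4}
Reachable ∩ accepting = {0} — nonempty.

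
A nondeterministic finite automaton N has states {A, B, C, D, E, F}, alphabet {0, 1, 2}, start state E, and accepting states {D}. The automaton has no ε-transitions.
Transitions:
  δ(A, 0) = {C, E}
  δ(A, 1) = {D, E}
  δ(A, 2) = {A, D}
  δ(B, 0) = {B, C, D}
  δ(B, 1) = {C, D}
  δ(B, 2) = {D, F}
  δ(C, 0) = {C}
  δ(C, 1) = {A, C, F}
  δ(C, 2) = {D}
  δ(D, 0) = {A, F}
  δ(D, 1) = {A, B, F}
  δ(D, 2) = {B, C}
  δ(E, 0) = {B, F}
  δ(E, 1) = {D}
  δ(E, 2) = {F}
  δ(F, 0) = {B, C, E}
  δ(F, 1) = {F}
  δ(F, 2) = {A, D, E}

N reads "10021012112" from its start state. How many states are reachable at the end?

Start: {E}
read 1: {D}
read 0: {A, F}
read 0: {B, C, E}
read 2: {D, F}
read 1: {A, B, F}
read 0: {B, C, D, E}
read 1: {A, B, C, D, F}
read 2: {A, B, C, D, E, F}
read 1: {A, B, C, D, E, F}
read 1: {A, B, C, D, E, F}
read 2: {A, B, C, D, E, F}
Final reachable set {A, B, C, D, E, F} has 6 states.

6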